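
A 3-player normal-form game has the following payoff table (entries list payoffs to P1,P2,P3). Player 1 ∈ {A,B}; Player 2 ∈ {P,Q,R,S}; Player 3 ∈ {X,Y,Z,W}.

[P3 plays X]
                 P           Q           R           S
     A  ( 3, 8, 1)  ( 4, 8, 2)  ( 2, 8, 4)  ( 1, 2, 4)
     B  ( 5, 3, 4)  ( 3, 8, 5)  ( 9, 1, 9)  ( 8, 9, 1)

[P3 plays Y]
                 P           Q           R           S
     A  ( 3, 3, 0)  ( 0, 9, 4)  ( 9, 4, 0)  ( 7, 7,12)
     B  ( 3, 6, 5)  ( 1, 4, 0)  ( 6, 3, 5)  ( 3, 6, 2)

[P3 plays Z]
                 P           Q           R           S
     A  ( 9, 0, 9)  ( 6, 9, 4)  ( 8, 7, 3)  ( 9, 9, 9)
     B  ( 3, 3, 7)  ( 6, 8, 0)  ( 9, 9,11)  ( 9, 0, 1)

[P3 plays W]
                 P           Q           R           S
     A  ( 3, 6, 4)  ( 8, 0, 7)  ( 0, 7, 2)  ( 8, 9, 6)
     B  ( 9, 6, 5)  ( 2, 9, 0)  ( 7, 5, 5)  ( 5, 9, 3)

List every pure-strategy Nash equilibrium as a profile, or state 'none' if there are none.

Nash profiles: (B,R,Z)

(A,P,X): not NE [P1→B gives 5>3; P3→Z gives 9>1]
(A,P,Y): not NE [P2→Q gives 9>3; P3→Z gives 9>0]
(A,P,Z): not NE [P2→S gives 9>0]
(A,P,W): not NE [P1→B gives 9>3; P2→S gives 9>6; P3→Z gives 9>4]
(A,Q,X): not NE [P3→W gives 7>2]
(A,Q,Y): not NE [P1→B gives 1>0; P3→W gives 7>4]
(A,Q,Z): not NE [P3→W gives 7>4]
(A,Q,W): not NE [P2→S gives 9>0]
(A,R,X): not NE [P1→B gives 9>2]
(A,R,Y): not NE [P2→Q gives 9>4; P3→X gives 4>0]
(A,R,Z): not NE [P1→B gives 9>8; P2→S gives 9>7; P3→X gives 4>3]
(A,R,W): not NE [P1→B gives 7>0; P2→S gives 9>7; P3→X gives 4>2]
(A,S,X): not NE [P1→B gives 8>1; P2→R gives 8>2; P3→Y gives 12>4]
(A,S,Y): not NE [P2→Q gives 9>7]
(A,S,Z): not NE [P3→Y gives 12>9]
(A,S,W): not NE [P3→Y gives 12>6]
(B,P,X): not NE [P2→S gives 9>3; P3→Z gives 7>4]
(B,P,Y): not NE [P3→Z gives 7>5]
(B,P,Z): not NE [P1→A gives 9>3; P2→R gives 9>3]
(B,P,W): not NE [P2→S gives 9>6; P3→Z gives 7>5]
(B,Q,X): not NE [P1→A gives 4>3; P2→S gives 9>8]
(B,Q,Y): not NE [P2→S gives 6>4; P3→X gives 5>0]
(B,Q,Z): not NE [P2→R gives 9>8; P3→X gives 5>0]
(B,Q,W): not NE [P1→A gives 8>2; P3→X gives 5>0]
(B,R,X): not NE [P2→S gives 9>1; P3→Z gives 11>9]
(B,R,Y): not NE [P1→A gives 9>6; P2→S gives 6>3; P3→Z gives 11>5]
(B,R,Z): NE
(B,R,W): not NE [P2→S gives 9>5; P3→Z gives 11>5]
(B,S,X): not NE [P3→W gives 3>1]
(B,S,Y): not NE [P1→A gives 7>3; P3→W gives 3>2]
(B,S,Z): not NE [P2→R gives 9>0; P3→W gives 3>1]
(B,S,W): not NE [P1→A gives 8>5]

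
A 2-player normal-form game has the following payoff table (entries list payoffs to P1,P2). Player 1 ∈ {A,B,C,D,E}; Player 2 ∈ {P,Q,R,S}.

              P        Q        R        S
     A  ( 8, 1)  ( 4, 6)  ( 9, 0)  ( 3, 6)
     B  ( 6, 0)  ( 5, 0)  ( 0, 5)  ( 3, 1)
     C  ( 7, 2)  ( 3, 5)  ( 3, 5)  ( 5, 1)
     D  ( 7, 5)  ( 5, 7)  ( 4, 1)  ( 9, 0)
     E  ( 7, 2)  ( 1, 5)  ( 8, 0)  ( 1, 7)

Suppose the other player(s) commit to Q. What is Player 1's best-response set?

P1 best: {B,D}

u_1(A vs Q) = 4
u_1(B vs Q) = 5
u_1(C vs Q) = 3
u_1(D vs Q) = 5
u_1(E vs Q) = 1
max payoff 5 at {B,D}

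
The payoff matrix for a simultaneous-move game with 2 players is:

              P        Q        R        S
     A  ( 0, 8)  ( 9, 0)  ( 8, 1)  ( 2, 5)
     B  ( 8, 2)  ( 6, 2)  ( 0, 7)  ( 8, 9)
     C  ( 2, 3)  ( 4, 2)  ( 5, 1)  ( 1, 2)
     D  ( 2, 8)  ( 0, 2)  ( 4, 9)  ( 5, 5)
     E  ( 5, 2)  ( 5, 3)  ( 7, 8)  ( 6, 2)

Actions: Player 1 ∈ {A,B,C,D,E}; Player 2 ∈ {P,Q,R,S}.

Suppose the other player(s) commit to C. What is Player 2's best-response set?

argmax u_2 = {P}

u_2(P vs C) = 3
u_2(Q vs C) = 2
u_2(R vs C) = 1
u_2(S vs C) = 2
max payoff 3 at {P}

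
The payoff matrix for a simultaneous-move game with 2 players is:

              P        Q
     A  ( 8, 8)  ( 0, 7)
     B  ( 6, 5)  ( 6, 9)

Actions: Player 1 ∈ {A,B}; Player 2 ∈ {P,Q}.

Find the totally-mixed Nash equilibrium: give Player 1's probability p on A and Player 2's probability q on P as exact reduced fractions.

P1 indiff ⇒ q·8+(1-q)·0 = q·6+(1-q)·6 ⇒ q(2) = (1-q)(6) ⇒ q = 3/4
P2 indiff ⇒ p·8+(1-p)·5 = p·7+(1-p)·9 ⇒ p(1) = (1-p)(4) ⇒ p = 4/5

(p,q) = (4/5, 3/4)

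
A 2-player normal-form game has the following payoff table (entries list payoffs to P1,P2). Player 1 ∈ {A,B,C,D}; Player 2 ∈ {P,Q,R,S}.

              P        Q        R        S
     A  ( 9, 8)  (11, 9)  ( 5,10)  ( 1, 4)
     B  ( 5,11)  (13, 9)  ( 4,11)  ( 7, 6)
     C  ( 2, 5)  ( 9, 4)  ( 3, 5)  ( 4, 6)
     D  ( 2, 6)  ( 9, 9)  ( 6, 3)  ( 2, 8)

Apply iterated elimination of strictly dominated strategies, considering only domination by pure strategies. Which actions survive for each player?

Remaining: P1:{A,B,D} P2:{P,Q,R}

P1 drop C (B beats it: P:5>2 Q:13>9 R:4>3 S:7>4)
P2 drop S (Q beats it: A:9>4 B:9>6 D:9>8)
P1→{A,B,D} P2→{P,Q,R}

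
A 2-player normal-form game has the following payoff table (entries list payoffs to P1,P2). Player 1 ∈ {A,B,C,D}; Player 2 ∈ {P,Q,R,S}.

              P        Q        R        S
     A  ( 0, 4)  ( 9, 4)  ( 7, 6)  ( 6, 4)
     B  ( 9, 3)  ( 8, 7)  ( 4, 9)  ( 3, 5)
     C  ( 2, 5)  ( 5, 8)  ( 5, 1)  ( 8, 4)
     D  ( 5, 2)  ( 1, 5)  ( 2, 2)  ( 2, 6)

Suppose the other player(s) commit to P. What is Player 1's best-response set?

u_1(A vs P) = 0
u_1(B vs P) = 9
u_1(C vs P) = 2
u_1(D vs P) = 5
max payoff 9 at {B}

argmax u_1 = {B}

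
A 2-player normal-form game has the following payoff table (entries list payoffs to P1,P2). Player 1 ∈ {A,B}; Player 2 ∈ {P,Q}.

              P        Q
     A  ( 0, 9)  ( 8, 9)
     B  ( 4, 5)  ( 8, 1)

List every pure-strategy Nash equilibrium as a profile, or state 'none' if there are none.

(A,P): not NE [P1→B gives 4>0]
(A,Q): NE
(B,P): NE
(B,Q): not NE [P2→P gives 5>1]

NE set: (A,Q), (B,P)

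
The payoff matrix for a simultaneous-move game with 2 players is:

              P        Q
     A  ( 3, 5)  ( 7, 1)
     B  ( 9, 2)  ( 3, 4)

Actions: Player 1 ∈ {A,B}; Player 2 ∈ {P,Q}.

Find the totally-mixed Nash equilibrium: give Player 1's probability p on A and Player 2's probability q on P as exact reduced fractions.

(p,q) = (1/3, 2/5)

P1 indiff ⇒ q·3+(1-q)·7 = q·9+(1-q)·3 ⇒ q(-6) = (1-q)(-4) ⇒ q = 2/5
P2 indiff ⇒ p·5+(1-p)·2 = p·1+(1-p)·4 ⇒ p(4) = (1-p)(2) ⇒ p = 1/3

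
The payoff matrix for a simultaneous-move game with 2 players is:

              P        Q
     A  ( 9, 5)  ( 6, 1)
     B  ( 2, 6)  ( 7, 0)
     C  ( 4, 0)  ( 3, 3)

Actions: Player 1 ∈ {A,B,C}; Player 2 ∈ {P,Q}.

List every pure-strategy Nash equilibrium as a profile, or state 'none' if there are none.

(A,P): NE
(A,Q): not NE [P1→B gives 7>6; P2→P gives 5>1]
(B,P): not NE [P1→A gives 9>2]
(B,Q): not NE [P2→P gives 6>0]
(C,P): not NE [P1→A gives 9>4; P2→Q gives 3>0]
(C,Q): not NE [P1→B gives 7>3]

NE set: (A,P)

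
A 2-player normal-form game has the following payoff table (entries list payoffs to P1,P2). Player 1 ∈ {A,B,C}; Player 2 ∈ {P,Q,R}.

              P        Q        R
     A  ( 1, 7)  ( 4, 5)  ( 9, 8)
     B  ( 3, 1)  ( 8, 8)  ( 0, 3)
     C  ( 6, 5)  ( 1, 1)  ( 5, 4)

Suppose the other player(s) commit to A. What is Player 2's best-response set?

u_2(P vs A) = 7
u_2(Q vs A) = 5
u_2(R vs A) = 8
max payoff 8 at {R}

argmax u_2 = {R}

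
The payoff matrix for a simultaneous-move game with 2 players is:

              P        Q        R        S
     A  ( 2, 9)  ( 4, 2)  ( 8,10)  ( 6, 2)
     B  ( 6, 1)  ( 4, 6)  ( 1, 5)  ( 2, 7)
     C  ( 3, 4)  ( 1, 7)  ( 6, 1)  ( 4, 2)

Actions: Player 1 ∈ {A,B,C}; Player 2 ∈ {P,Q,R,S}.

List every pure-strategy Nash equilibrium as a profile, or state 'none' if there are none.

PSNE = {(A,R)}

(A,P): not NE [P1→B gives 6>2; P2→R gives 10>9]
(A,Q): not NE [P2→R gives 10>2]
(A,R): NE
(A,S): not NE [P2→R gives 10>2]
(B,P): not NE [P2→S gives 7>1]
(B,Q): not NE [P2→S gives 7>6]
(B,R): not NE [P1→A gives 8>1; P2→S gives 7>5]
(B,S): not NE [P1→A gives 6>2]
(C,P): not NE [P1→B gives 6>3; P2→Q gives 7>4]
(C,Q): not NE [P1→B gives 4>1]
(C,R): not NE [P1→A gives 8>6; P2→Q gives 7>1]
(C,S): not NE [P1→A gives 6>4; P2→Q gives 7>2]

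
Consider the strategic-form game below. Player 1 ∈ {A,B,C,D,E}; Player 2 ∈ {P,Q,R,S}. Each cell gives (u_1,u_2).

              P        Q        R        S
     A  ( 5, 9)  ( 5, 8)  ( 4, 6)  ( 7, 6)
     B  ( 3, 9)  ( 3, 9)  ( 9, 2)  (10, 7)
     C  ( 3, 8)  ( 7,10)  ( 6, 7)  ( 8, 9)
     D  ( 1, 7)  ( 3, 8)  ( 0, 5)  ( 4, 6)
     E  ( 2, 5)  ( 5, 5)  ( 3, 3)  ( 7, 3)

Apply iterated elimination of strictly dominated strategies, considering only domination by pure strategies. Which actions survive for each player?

P1 drop D (A beats it: P:5>1 Q:5>3 R:4>0 S:7>4)
P1 drop E (C beats it: P:3>2 Q:7>5 R:6>3 S:8>7)
P2 drop R (P beats it: A:9>6 B:9>2 C:8>7)
P2 drop S (Q beats it: A:8>6 B:9>7 C:10>9)
P1 drop B (A beats it: P:5>3 Q:5>3)
P1→{A,C} P2→{P,Q}

Survivors P1:{A,C} P2:{P,Q}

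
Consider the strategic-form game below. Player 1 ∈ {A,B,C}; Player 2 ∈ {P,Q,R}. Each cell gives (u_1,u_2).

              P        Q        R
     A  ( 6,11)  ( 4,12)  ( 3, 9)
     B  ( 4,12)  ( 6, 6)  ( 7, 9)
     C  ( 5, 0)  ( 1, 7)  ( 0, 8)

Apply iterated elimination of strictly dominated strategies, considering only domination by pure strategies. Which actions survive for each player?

Survivors P1:{A,B} P2:{P,Q}

P1 drop C (A beats it: P:6>5 Q:4>1 R:3>0)
P2 drop R (P beats it: A:11>9 B:12>9)
P1→{A,B} P2→{P,Q}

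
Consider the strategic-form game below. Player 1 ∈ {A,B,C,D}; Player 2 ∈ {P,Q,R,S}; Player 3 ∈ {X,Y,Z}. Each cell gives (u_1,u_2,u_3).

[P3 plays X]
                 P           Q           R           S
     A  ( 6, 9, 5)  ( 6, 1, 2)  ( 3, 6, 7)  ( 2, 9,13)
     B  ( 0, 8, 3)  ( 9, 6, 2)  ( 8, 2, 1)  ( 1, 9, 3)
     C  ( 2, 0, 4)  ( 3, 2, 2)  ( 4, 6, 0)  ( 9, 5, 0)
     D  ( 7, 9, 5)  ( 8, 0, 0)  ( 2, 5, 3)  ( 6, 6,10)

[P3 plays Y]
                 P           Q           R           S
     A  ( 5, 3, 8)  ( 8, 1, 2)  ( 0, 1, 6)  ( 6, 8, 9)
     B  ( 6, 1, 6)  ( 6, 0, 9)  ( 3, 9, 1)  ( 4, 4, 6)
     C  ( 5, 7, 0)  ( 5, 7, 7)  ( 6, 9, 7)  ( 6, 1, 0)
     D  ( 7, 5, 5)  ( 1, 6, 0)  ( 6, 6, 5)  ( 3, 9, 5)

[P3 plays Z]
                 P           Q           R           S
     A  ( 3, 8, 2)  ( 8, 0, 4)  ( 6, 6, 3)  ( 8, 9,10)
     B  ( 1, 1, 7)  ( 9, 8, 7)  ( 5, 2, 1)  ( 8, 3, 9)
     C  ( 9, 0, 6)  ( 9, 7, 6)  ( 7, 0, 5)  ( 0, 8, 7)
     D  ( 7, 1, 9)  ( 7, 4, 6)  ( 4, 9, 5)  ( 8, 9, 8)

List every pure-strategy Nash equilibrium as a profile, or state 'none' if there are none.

(A,P,X): not NE [P1→D gives 7>6; P3→Y gives 8>5]
(A,P,Y): not NE [P1→D gives 7>5; P2→S gives 8>3]
(A,P,Z): not NE [P1→C gives 9>3; P2→S gives 9>8; P3→Y gives 8>2]
(A,Q,X): not NE [P1→B gives 9>6; P2→S gives 9>1; P3→Z gives 4>2]
(A,Q,Y): not NE [P2→S gives 8>1; P3→Z gives 4>2]
(A,Q,Z): not NE [P1→C gives 9>8; P2→S gives 9>0]
(A,R,X): not NE [P1→B gives 8>3; P2→S gives 9>6]
(A,R,Y): not NE [P1→D gives 6>0; P2→S gives 8>1; P3→X gives 7>6]
(A,R,Z): not NE [P1→C gives 7>6; P2→S gives 9>6; P3→X gives 7>3]
(A,S,X): not NE [P1→C gives 9>2]
(A,S,Y): not NE [P3→X gives 13>9]
(A,S,Z): not NE [P3→X gives 13>10]
(B,P,X): not NE [P1→D gives 7>0; P2→S gives 9>8; P3→Z gives 7>3]
(B,P,Y): not NE [P1→D gives 7>6; P2→R gives 9>1; P3→Z gives 7>6]
(B,P,Z): not NE [P1→C gives 9>1; P2→Q gives 8>1]
(B,Q,X): not NE [P2→S gives 9>6; P3→Y gives 9>2]
(B,Q,Y): not NE [P1→A gives 8>6; P2→R gives 9>0]
(B,Q,Z): not NE [P3→Y gives 9>7]
(B,R,X): not NE [P2→S gives 9>2]
(B,R,Y): not NE [P1→D gives 6>3]
(B,R,Z): not NE [P1→C gives 7>5; P2→Q gives 8>2]
(B,S,X): not NE [P1→C gives 9>1; P3→Z gives 9>3]
(B,S,Y): not NE [P1→C gives 6>4; P2→R gives 9>4; P3→Z gives 9>6]
(B,S,Z): not NE [P2→Q gives 8>3]
(C,P,X): not NE [P1→D gives 7>2; P2→R gives 6>0; P3→Z gives 6>4]
(C,P,Y): not NE [P1→D gives 7>5; P2→R gives 9>7; P3→Z gives 6>0]
(C,P,Z): not NE [P2→S gives 8>0]
(C,Q,X): not NE [P1→B gives 9>3; P2→R gives 6>2; P3→Y gives 7>2]
(C,Q,Y): not NE [P1→A gives 8>5; P2→R gives 9>7]
(C,Q,Z): not NE [P2→S gives 8>7; P3→Y gives 7>6]
(C,R,X): not NE [P1→B gives 8>4; P3→Y gives 7>0]
(C,R,Y): NE
(C,R,Z): not NE [P2→S gives 8>0; P3→Y gives 7>5]
(C,S,X): not NE [P2→R gives 6>5; P3→Z gives 7>0]
(C,S,Y): not NE [P2→R gives 9>1; P3→Z gives 7>0]
(C,S,Z): not NE [P1→D gives 8>0]
(D,P,X): not NE [P3→Z gives 9>5]
(D,P,Y): not NE [P2→S gives 9>5; P3→Z gives 9>5]
(D,P,Z): not NE [P1→C gives 9>7; P2→S gives 9>1]
(D,Q,X): not NE [P1→B gives 9>8; P2→P gives 9>0; P3→Z gives 6>0]
(D,Q,Y): not NE [P1→A gives 8>1; P2→S gives 9>6; P3→Z gives 6>0]
(D,Q,Z): not NE [P1→C gives 9>7; P2→S gives 9>4]
(D,R,X): not NE [P1→B gives 8>2; P2→P gives 9>5; P3→Z gives 5>3]
(D,R,Y): not NE [P2→S gives 9>6]
(D,R,Z): not NE [P1→C gives 7>4]
(D,S,X): not NE [P1→C gives 9>6; P2→P gives 9>6]
(D,S,Y): not NE [P1→C gives 6>3; P3→X gives 10>5]
(D,S,Z): not NE [P3→X gives 10>8]

PSNE = {(C,R,Y)}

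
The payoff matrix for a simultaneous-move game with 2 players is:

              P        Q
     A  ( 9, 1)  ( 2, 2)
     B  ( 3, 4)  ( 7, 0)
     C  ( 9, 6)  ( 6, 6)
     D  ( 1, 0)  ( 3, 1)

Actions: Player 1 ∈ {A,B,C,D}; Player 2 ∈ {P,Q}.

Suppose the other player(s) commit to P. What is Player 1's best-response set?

u_1(A vs P) = 9
u_1(B vs P) = 3
u_1(C vs P) = 9
u_1(D vs P) = 1
max payoff 9 at {A,C}

argmax u_1 = {A,C}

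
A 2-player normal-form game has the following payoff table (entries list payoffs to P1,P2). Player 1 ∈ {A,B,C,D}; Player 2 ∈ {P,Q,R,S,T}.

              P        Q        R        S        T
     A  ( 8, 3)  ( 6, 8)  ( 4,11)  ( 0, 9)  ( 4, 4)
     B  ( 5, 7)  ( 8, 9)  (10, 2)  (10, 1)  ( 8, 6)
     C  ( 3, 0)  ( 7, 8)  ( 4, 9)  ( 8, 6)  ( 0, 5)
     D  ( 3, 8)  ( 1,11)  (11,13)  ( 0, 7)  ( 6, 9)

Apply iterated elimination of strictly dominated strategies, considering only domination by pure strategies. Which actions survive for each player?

Survivors P1:{B,D} P2:{Q,R}

P1 drop C (B beats it: P:5>3 Q:8>7 R:10>4 S:10>8 T:8>0)
P2 drop P (Q beats it: A:8>3 B:9>7 D:11>8)
P1 drop A (B beats it: Q:8>6 R:10>4 S:10>0 T:8>4)
P2 drop S (Q beats it: B:9>1 D:11>7)
P2 drop T (Q beats it: B:9>6 D:11>9)
P1→{B,D} P2→{Q,R}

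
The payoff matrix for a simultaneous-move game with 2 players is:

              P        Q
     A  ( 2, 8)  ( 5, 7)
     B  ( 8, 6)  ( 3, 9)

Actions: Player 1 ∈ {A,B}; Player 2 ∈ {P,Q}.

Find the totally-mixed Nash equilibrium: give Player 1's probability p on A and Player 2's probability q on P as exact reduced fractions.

P1 mixes 3/4 on A; P2 mixes 1/4 on P

P1 indiff ⇒ q·2+(1-q)·5 = q·8+(1-q)·3 ⇒ q(-6) = (1-q)(-2) ⇒ q = 1/4
P2 indiff ⇒ p·8+(1-p)·6 = p·7+(1-p)·9 ⇒ p(1) = (1-p)(3) ⇒ p = 3/4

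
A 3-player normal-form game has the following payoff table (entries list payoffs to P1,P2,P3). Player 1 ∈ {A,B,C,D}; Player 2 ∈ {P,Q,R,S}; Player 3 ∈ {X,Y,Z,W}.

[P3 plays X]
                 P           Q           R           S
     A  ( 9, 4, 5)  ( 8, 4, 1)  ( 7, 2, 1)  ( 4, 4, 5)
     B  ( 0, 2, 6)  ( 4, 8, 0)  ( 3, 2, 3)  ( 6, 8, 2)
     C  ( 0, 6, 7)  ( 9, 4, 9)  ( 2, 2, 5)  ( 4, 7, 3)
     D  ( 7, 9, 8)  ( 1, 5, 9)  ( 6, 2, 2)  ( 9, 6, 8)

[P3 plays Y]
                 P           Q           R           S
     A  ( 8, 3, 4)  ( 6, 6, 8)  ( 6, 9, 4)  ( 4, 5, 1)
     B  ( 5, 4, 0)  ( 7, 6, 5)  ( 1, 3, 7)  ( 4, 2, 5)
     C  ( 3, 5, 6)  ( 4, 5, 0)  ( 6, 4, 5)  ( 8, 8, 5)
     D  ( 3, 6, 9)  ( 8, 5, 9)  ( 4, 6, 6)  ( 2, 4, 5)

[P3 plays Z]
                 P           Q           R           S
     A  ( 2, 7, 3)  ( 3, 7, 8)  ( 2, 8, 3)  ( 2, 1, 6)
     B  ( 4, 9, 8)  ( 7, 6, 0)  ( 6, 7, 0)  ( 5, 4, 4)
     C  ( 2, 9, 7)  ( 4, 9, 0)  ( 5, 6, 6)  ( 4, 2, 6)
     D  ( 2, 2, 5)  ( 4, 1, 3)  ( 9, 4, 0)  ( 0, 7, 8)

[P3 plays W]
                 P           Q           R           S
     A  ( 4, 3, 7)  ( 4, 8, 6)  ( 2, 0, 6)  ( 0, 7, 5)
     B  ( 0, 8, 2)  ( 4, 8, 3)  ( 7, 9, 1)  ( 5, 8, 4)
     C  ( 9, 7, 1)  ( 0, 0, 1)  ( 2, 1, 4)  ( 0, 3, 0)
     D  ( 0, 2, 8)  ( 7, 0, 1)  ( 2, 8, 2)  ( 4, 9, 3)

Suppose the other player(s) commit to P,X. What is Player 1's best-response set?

u_1(A vs P,X) = 9
u_1(B vs P,X) = 0
u_1(C vs P,X) = 0
u_1(D vs P,X) = 7
max payoff 9 at {A}

BR_1 = {A}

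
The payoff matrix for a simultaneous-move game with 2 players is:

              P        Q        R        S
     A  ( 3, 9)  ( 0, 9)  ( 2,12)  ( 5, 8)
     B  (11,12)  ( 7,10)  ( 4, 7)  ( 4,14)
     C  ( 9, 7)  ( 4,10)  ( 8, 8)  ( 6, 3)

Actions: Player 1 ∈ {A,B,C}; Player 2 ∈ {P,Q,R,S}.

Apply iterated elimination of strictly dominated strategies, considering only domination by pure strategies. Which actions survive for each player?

P1 drop A (C beats it: P:9>3 Q:4>0 R:8>2 S:6>5)
P2 drop R (Q beats it: B:10>7 C:10>8)
P1→{B,C} P2→{P,Q,S}

Survivors P1:{B,C} P2:{P,Q,S}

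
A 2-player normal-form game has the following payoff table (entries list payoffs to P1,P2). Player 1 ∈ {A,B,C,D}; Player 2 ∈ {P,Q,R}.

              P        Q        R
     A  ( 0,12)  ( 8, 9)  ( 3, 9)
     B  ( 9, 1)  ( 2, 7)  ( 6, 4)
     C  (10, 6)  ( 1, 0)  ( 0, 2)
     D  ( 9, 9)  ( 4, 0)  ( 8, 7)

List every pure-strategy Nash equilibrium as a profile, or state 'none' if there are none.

NE set: (C,P)

(A,P): not NE [P1→C gives 10>0]
(A,Q): not NE [P2→P gives 12>9]
(A,R): not NE [P1→D gives 8>3; P2→P gives 12>9]
(B,P): not NE [P1→C gives 10>9; P2→Q gives 7>1]
(B,Q): not NE [P1→A gives 8>2]
(B,R): not NE [P1→D gives 8>6; P2→Q gives 7>4]
(C,P): NE
(C,Q): not NE [P1→A gives 8>1; P2→P gives 6>0]
(C,R): not NE [P1→D gives 8>0; P2→P gives 6>2]
(D,P): not NE [P1→C gives 10>9]
(D,Q): not NE [P1→A gives 8>4; P2→P gives 9>0]
(D,R): not NE [P2→P gives 9>7]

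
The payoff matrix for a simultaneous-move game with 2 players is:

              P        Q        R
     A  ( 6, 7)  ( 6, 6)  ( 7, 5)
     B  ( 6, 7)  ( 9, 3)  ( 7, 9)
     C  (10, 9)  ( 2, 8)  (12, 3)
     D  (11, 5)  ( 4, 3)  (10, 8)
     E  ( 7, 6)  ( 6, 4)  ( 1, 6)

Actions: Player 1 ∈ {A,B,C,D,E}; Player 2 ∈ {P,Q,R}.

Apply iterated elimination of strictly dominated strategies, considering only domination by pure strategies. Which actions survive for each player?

Survivors P1:{C,D} P2:{P,R}

P2 drop Q (P beats it: A:7>6 B:7>3 C:9>8 D:5>3 E:6>4)
P1 drop A (C beats it: P:10>6 R:12>7)
P1 drop B (C beats it: P:10>6 R:12>7)
P1 drop E (C beats it: P:10>7 R:12>1)
P1→{C,D} P2→{P,R}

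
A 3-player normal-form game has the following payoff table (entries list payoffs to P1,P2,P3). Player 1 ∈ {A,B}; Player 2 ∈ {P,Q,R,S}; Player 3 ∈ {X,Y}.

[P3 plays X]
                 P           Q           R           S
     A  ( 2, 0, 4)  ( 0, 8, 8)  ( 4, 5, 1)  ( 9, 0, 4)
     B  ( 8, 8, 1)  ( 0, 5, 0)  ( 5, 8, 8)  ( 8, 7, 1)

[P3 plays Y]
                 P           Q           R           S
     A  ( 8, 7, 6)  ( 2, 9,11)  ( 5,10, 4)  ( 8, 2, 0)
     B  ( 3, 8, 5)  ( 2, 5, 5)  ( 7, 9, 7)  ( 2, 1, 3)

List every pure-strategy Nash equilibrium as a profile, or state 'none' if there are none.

Nash profiles: (B,R,X)

(A,P,X): not NE [P1→B gives 8>2; P2→Q gives 8>0; P3→Y gives 6>4]
(A,P,Y): not NE [P2→R gives 10>7]
(A,Q,X): not NE [P3→Y gives 11>8]
(A,Q,Y): not NE [P2→R gives 10>9]
(A,R,X): not NE [P1→B gives 5>4; P2→Q gives 8>5; P3→Y gives 4>1]
(A,R,Y): not NE [P1→B gives 7>5]
(A,S,X): not NE [P2→Q gives 8>0]
(A,S,Y): not NE [P2→R gives 10>2; P3→X gives 4>0]
(B,P,X): not NE [P3→Y gives 5>1]
(B,P,Y): not NE [P1→A gives 8>3; P2→R gives 9>8]
(B,Q,X): not NE [P2→R gives 8>5; P3→Y gives 5>0]
(B,Q,Y): not NE [P2→R gives 9>5]
(B,R,X): NE
(B,R,Y): not NE [P3→X gives 8>7]
(B,S,X): not NE [P1→A gives 9>8; P2→R gives 8>7; P3→Y gives 3>1]
(B,S,Y): not NE [P1→A gives 8>2; P2→R gives 9>1]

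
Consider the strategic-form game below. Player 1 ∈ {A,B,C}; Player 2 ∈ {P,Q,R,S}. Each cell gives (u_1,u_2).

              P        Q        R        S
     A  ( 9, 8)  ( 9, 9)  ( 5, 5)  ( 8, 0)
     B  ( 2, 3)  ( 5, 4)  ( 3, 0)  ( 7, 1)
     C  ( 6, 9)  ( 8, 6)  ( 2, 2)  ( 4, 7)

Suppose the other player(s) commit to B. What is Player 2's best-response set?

BR_2 = {Q}

u_2(P vs B) = 3
u_2(Q vs B) = 4
u_2(R vs B) = 0
u_2(S vs B) = 1
max payoff 4 at {Q}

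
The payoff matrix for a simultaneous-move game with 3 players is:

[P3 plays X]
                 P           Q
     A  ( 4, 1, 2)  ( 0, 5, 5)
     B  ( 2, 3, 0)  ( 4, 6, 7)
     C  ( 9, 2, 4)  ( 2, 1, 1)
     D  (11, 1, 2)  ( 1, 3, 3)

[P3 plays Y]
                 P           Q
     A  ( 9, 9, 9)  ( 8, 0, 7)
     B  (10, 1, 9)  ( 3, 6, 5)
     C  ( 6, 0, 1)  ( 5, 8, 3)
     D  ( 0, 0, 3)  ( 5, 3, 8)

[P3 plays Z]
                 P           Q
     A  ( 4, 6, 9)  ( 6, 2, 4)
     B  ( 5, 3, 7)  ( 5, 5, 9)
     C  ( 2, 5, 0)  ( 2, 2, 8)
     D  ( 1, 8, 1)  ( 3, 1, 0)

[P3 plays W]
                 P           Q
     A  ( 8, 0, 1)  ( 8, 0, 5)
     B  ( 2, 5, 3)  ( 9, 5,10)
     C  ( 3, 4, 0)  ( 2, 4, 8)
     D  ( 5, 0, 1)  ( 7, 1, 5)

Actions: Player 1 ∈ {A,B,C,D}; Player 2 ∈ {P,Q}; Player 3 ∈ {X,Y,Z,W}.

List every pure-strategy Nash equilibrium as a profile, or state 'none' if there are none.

PSNE = {(B,Q,W)}

(A,P,X): not NE [P1→D gives 11>4; P2→Q gives 5>1; P3→Z gives 9>2]
(A,P,Y): not NE [P1→B gives 10>9]
(A,P,Z): not NE [P1→B gives 5>4]
(A,P,W): not NE [P3→Z gives 9>1]
(A,Q,X): not NE [P1→B gives 4>0; P3→Y gives 7>5]
(A,Q,Y): not NE [P2→P gives 9>0]
(A,Q,Z): not NE [P2→P gives 6>2; P3→Y gives 7>4]
(A,Q,W): not NE [P1→B gives 9>8; P3→Y gives 7>5]
(B,P,X): not NE [P1→D gives 11>2; P2→Q gives 6>3; P3→Y gives 9>0]
(B,P,Y): not NE [P2→Q gives 6>1]
(B,P,Z): not NE [P2→Q gives 5>3; P3→Y gives 9>7]
(B,P,W): not NE [P1→A gives 8>2; P3→Y gives 9>3]
(B,Q,X): not NE [P3→W gives 10>7]
(B,Q,Y): not NE [P1→A gives 8>3; P3→W gives 10>5]
(B,Q,Z): not NE [P1→A gives 6>5; P3→W gives 10>9]
(B,Q,W): NE
(C,P,X): not NE [P1→D gives 11>9]
(C,P,Y): not NE [P1→B gives 10>6; P2→Q gives 8>0; P3→X gives 4>1]
(C,P,Z): not NE [P1→B gives 5>2; P3→X gives 4>0]
(C,P,W): not NE [P1→A gives 8>3; P3→X gives 4>0]
(C,Q,X): not NE [P1→B gives 4>2; P2→P gives 2>1; P3→W gives 8>1]
(C,Q,Y): not NE [P1→A gives 8>5; P3→W gives 8>3]
(C,Q,Z): not NE [P1→A gives 6>2; P2→P gives 5>2]
(C,Q,W): not NE [P1→B gives 9>2]
(D,P,X): not NE [P2→Q gives 3>1; P3→Y gives 3>2]
(D,P,Y): not NE [P1→B gives 10>0; P2→Q gives 3>0]
(D,P,Z): not NE [P1→B gives 5>1; P3→Y gives 3>1]
(D,P,W): not NE [P1→A gives 8>5; P2→Q gives 1>0; P3→Y gives 3>1]
(D,Q,X): not NE [P1→B gives 4>1; P3→Y gives 8>3]
(D,Q,Y): not NE [P1→A gives 8>5]
(D,Q,Z): not NE [P1→A gives 6>3; P2→P gives 8>1; P3→Y gives 8>0]
(D,Q,W): not NE [P1→B gives 9>7; P3→Y gives 8>5]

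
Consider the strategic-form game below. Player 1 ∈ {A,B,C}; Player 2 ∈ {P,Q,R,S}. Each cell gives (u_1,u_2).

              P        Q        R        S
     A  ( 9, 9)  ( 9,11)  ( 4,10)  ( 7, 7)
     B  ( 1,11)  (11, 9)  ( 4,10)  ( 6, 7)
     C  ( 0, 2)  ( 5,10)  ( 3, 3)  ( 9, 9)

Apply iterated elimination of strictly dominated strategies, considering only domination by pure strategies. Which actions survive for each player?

Remaining: P1:{A,B} P2:{P,Q,R}

P2 drop S (Q beats it: A:11>7 B:9>7 C:10>9)
P1 drop C (A beats it: P:9>0 Q:9>5 R:4>3)
P1→{A,B} P2→{P,Q,R}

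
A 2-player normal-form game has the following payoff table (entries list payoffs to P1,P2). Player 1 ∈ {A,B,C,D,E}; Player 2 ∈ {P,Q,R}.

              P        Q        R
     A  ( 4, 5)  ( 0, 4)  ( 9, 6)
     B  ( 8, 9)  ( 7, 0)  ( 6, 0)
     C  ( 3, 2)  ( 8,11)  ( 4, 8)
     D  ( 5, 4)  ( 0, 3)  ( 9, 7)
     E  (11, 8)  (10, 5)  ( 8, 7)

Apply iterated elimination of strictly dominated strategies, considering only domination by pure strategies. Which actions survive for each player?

IESDS → P1:{A,D,E} P2:{P,R}

P1 drop B (E beats it: P:11>8 Q:10>7 R:8>6)
P1 drop C (E beats it: P:11>3 Q:10>8 R:8>4)
P2 drop Q (P beats it: A:5>4 D:4>3 E:8>5)
P1→{A,D,E} P2→{P,R}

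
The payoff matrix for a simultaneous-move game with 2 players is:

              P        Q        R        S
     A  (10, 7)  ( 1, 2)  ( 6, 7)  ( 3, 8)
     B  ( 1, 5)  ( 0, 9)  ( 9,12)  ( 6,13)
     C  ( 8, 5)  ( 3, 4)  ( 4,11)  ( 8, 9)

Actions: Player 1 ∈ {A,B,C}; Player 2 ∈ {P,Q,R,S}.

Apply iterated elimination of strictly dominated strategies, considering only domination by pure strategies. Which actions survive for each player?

Remaining: P1:{B,C} P2:{R,S}

P2 drop P (S beats it: A:8>7 B:13>5 C:9>5)
P2 drop Q (R beats it: A:7>2 B:12>9 C:11>4)
P1 drop A (B beats it: R:9>6 S:6>3)
P1→{B,C} P2→{R,S}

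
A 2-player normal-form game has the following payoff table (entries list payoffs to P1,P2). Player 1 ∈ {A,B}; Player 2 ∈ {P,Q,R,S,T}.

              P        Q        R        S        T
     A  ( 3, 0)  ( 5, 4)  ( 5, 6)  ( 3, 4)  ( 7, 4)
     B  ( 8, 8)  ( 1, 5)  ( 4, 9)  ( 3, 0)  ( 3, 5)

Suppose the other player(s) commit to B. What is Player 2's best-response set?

argmax u_2 = {R}

u_2(P vs B) = 8
u_2(Q vs B) = 5
u_2(R vs B) = 9
u_2(S vs B) = 0
u_2(T vs B) = 5
max payoff 9 at {R}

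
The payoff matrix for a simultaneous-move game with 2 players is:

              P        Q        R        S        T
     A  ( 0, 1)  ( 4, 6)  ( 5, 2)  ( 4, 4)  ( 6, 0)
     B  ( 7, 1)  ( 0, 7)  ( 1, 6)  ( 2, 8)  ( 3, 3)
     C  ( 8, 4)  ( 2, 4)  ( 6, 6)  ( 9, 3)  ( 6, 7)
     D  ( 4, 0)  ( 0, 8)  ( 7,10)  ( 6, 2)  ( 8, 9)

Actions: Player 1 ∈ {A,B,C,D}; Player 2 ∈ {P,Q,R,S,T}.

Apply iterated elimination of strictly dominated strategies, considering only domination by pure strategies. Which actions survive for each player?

IESDS → P1:{A,C,D} P2:{Q,R,T}

P1 drop B (C beats it: P:8>7 Q:2>0 R:6>1 S:9>2 T:6>3)
P2 drop P (R beats it: A:2>1 C:6>4 D:10>0)
P2 drop S (Q beats it: A:6>4 C:4>3 D:8>2)
P1→{A,C,D} P2→{Q,R,T}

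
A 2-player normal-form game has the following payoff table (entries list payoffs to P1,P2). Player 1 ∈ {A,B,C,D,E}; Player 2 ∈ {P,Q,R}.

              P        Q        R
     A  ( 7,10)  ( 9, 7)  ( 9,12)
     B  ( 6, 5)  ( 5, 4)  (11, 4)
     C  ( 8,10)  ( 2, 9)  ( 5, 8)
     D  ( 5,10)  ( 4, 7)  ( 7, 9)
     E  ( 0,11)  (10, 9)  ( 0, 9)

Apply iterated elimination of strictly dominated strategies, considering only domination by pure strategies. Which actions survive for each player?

IESDS → P1:{A,B,C} P2:{P,R}

P1 drop D (A beats it: P:7>5 Q:9>4 R:9>7)
P2 drop Q (P beats it: A:10>7 B:5>4 C:10>9 E:11>9)
P1 drop E (A beats it: P:7>0 R:9>0)
P1→{A,B,C} P2→{P,R}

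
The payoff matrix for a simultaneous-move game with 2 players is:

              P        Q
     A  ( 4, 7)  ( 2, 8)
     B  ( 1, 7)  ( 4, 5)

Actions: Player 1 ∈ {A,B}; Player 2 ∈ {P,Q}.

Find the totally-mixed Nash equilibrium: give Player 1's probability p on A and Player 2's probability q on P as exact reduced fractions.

p=2/3, q=2/5

P1 indiff ⇒ q·4+(1-q)·2 = q·1+(1-q)·4 ⇒ q(3) = (1-q)(2) ⇒ q = 2/5
P2 indiff ⇒ p·7+(1-p)·7 = p·8+(1-p)·5 ⇒ p(-1) = (1-p)(-2) ⇒ p = 2/3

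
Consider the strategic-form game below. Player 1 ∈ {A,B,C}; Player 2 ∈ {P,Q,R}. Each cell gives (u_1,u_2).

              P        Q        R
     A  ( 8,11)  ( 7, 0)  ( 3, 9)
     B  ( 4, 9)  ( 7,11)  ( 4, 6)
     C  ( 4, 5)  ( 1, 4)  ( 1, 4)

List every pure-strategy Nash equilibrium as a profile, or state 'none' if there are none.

(A,P): NE
(A,Q): not NE [P2→P gives 11>0]
(A,R): not NE [P1→B gives 4>3; P2→P gives 11>9]
(B,P): not NE [P1→A gives 8>4; P2→Q gives 11>9]
(B,Q): NE
(B,R): not NE [P2→Q gives 11>6]
(C,P): not NE [P1→A gives 8>4]
(C,Q): not NE [P1→B gives 7>1; P2→P gives 5>4]
(C,R): not NE [P1→B gives 4>1; P2→P gives 5>4]

Nash profiles: (A,P), (B,Q)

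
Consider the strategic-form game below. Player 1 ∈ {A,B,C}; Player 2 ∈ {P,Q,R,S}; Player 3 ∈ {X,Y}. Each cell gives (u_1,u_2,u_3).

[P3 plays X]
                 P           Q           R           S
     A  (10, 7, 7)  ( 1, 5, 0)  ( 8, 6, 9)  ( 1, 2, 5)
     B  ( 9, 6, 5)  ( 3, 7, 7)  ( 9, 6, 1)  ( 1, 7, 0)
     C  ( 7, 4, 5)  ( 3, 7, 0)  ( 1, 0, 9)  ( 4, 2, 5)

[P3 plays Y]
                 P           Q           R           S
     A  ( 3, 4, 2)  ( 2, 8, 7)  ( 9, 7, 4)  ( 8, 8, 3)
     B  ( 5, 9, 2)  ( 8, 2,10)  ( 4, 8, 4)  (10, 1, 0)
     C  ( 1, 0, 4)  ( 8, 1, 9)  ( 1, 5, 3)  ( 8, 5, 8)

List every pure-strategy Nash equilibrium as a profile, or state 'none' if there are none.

PSNE = {(A,P,X)}

(A,P,X): NE
(A,P,Y): not NE [P1→B gives 5>3; P2→S gives 8>4; P3→X gives 7>2]
(A,Q,X): not NE [P1→C gives 3>1; P2→P gives 7>5; P3→Y gives 7>0]
(A,Q,Y): not NE [P1→C gives 8>2]
(A,R,X): not NE [P1→B gives 9>8; P2→P gives 7>6]
(A,R,Y): not NE [P2→S gives 8>7; P3→X gives 9>4]
(A,S,X): not NE [P1→C gives 4>1; P2→P gives 7>2]
(A,S,Y): not NE [P1→B gives 10>8; P3→X gives 5>3]
(B,P,X): not NE [P1→A gives 10>9; P2→S gives 7>6]
(B,P,Y): not NE [P3→X gives 5>2]
(B,Q,X): not NE [P3→Y gives 10>7]
(B,Q,Y): not NE [P2→P gives 9>2]
(B,R,X): not NE [P2→S gives 7>6; P3→Y gives 4>1]
(B,R,Y): not NE [P1→A gives 9>4; P2→P gives 9>8]
(B,S,X): not NE [P1→C gives 4>1]
(B,S,Y): not NE [P2→P gives 9>1]
(C,P,X): not NE [P1→A gives 10>7; P2→Q gives 7>4]
(C,P,Y): not NE [P1→B gives 5>1; P2→S gives 5>0; P3→X gives 5>4]
(C,Q,X): not NE [P3→Y gives 9>0]
(C,Q,Y): not NE [P2→S gives 5>1]
(C,R,X): not NE [P1→B gives 9>1; P2→Q gives 7>0]
(C,R,Y): not NE [P1→A gives 9>1; P3→X gives 9>3]
(C,S,X): not NE [P2→Q gives 7>2; P3→Y gives 8>5]
(C,S,Y): not NE [P1→B gives 10>8]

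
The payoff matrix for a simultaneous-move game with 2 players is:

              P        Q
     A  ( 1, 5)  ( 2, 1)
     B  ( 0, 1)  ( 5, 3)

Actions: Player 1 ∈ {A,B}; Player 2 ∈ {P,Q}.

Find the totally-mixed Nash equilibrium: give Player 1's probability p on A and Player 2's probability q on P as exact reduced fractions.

(p,q) = (1/3, 3/4)

P1 indiff ⇒ q·1+(1-q)·2 = q·0+(1-q)·5 ⇒ q(1) = (1-q)(3) ⇒ q = 3/4
P2 indiff ⇒ p·5+(1-p)·1 = p·1+(1-p)·3 ⇒ p(4) = (1-p)(2) ⇒ p = 1/3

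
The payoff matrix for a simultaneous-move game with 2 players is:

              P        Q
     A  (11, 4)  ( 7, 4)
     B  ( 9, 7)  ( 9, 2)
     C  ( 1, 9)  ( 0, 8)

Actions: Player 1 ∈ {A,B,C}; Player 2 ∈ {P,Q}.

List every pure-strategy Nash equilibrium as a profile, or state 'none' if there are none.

(A,P): NE
(A,Q): not NE [P1→B gives 9>7]
(B,P): not NE [P1→A gives 11>9]
(B,Q): not NE [P2→P gives 7>2]
(C,P): not NE [P1→A gives 11>1]
(C,Q): not NE [P1→B gives 9>0; P2→P gives 9>8]

Nash profiles: (A,P)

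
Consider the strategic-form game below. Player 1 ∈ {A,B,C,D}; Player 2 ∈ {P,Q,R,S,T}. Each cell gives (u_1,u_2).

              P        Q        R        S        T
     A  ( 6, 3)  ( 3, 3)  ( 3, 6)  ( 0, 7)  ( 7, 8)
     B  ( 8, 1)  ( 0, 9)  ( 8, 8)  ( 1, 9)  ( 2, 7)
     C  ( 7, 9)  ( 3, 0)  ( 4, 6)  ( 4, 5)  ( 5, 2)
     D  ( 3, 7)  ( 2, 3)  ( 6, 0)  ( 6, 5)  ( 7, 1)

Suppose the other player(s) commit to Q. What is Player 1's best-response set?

argmax u_1 = {A,C}

u_1(A vs Q) = 3
u_1(B vs Q) = 0
u_1(C vs Q) = 3
u_1(D vs Q) = 2
max payoff 3 at {A,C}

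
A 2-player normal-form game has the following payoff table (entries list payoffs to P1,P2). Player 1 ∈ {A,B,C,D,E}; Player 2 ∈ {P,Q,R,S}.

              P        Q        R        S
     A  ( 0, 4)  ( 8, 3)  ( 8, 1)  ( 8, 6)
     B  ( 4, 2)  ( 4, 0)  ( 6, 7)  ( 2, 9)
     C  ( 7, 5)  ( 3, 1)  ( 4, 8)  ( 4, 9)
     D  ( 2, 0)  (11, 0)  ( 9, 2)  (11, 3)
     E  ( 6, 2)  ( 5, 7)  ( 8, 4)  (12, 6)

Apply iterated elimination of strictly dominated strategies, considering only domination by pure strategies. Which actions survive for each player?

P1 drop A (D beats it: P:2>0 Q:11>8 R:9>8 S:11>8)
P1 drop B (E beats it: P:6>4 Q:5>4 R:8>6 S:12>2)
P2 drop P (R beats it: C:8>5 D:2>0 E:4>2)
P1 drop C (D beats it: Q:11>3 R:9>4 S:11>4)
P2 drop R (S beats it: D:3>2 E:6>4)
P1→{D,E} P2→{Q,S}

Remaining: P1:{D,E} P2:{Q,S}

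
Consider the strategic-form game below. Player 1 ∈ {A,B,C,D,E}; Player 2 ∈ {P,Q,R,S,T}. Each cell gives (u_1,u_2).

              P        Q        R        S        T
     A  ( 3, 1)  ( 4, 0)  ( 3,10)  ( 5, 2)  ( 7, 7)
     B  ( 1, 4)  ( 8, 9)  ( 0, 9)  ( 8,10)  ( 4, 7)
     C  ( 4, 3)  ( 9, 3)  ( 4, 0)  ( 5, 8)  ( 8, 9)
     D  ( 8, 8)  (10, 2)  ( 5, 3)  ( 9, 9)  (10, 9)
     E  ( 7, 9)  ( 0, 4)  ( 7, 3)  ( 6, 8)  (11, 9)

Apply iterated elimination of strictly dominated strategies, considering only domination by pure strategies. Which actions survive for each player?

Remaining: P1:{D,E} P2:{P,S,T}

P1 drop A (D beats it: P:8>3 Q:10>4 R:5>3 S:9>5 T:10>7)
P1 drop B (D beats it: P:8>1 Q:10>8 R:5>0 S:9>8 T:10>4)
P1 drop C (D beats it: P:8>4 Q:10>9 R:5>4 S:9>5 T:10>8)
P2 drop Q (P beats it: D:8>2 E:9>4)
P2 drop R (P beats it: D:8>3 E:9>3)
P1→{D,E} P2→{P,S,T}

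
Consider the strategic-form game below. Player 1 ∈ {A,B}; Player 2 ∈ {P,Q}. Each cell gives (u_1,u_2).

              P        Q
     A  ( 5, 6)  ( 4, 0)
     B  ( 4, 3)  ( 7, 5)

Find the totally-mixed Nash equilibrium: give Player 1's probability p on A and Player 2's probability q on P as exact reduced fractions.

(p,q) = (1/4, 3/4)

P1 indiff ⇒ q·5+(1-q)·4 = q·4+(1-q)·7 ⇒ q(1) = (1-q)(3) ⇒ q = 3/4
P2 indiff ⇒ p·6+(1-p)·3 = p·0+(1-p)·5 ⇒ p(6) = (1-p)(2) ⇒ p = 1/4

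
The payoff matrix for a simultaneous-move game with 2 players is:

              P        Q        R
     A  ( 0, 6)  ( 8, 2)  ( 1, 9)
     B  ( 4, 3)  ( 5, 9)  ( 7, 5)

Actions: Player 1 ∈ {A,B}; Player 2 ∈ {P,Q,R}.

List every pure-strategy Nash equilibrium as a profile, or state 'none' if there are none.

Equilibria: none

(A,P): not NE [P1→B gives 4>0; P2→R gives 9>6]
(A,Q): not NE [P2→R gives 9>2]
(A,R): not NE [P1→B gives 7>1]
(B,P): not NE [P2→Q gives 9>3]
(B,Q): not NE [P1→A gives 8>5]
(B,R): not NE [P2→Q gives 9>5]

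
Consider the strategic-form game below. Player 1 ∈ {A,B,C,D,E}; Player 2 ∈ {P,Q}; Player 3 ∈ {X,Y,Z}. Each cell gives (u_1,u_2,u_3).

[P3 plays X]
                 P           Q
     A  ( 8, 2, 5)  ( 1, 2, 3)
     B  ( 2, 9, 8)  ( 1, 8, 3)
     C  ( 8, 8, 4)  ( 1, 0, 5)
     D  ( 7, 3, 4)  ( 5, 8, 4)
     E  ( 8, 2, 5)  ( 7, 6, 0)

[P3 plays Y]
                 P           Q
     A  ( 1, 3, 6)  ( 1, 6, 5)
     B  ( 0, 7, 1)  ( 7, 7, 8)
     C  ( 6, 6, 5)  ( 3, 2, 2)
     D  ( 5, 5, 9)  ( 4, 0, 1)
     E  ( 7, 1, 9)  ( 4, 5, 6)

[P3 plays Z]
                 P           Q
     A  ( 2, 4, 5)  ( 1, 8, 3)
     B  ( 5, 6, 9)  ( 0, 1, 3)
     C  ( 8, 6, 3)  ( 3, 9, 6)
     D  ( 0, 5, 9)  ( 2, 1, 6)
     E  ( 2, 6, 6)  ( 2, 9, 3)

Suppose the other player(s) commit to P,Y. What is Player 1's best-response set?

P1 best: {E}

u_1(A vs P,Y) = 1
u_1(B vs P,Y) = 0
u_1(C vs P,Y) = 6
u_1(D vs P,Y) = 5
u_1(E vs P,Y) = 7
max payoff 7 at {E}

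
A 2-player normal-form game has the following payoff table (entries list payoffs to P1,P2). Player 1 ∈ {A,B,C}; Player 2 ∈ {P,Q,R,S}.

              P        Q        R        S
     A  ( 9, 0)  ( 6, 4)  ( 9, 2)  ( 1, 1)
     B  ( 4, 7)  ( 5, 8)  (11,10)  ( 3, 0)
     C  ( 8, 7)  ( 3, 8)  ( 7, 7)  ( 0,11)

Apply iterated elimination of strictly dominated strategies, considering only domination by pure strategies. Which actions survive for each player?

Survivors P1:{A,B} P2:{Q,R}

P1 drop C (A beats it: P:9>8 Q:6>3 R:9>7 S:1>0)
P2 drop P (Q beats it: A:4>0 B:8>7)
P2 drop S (Q beats it: A:4>1 B:8>0)
P1→{A,B} P2→{Q,R}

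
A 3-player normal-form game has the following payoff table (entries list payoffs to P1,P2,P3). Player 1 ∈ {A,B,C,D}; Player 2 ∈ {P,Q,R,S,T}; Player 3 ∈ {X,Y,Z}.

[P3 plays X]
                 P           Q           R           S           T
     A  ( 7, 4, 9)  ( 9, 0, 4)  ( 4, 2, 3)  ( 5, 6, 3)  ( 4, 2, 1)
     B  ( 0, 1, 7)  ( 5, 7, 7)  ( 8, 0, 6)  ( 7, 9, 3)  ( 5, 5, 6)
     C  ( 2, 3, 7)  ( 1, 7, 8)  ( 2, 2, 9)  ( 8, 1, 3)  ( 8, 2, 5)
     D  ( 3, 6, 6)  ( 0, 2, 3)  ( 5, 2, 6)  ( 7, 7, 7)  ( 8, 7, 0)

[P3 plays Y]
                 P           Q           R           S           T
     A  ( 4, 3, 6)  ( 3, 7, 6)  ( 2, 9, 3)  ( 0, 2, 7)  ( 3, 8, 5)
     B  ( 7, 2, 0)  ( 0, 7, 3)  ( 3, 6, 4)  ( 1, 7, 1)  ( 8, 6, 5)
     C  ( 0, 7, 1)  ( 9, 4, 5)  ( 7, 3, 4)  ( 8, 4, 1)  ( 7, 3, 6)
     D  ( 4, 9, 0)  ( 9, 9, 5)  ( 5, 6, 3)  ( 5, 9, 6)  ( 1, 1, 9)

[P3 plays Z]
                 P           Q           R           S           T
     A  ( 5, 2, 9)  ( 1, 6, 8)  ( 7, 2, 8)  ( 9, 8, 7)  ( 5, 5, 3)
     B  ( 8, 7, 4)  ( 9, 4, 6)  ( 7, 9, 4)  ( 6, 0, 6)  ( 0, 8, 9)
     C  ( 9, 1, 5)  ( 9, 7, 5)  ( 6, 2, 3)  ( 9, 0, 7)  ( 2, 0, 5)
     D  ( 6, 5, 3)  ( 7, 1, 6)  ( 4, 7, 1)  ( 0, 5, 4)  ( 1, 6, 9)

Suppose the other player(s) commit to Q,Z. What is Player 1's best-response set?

u_1(A vs Q,Z) = 1
u_1(B vs Q,Z) = 9
u_1(C vs Q,Z) = 9
u_1(D vs Q,Z) = 7
max payoff 9 at {B,C}

P1 best: {B,C}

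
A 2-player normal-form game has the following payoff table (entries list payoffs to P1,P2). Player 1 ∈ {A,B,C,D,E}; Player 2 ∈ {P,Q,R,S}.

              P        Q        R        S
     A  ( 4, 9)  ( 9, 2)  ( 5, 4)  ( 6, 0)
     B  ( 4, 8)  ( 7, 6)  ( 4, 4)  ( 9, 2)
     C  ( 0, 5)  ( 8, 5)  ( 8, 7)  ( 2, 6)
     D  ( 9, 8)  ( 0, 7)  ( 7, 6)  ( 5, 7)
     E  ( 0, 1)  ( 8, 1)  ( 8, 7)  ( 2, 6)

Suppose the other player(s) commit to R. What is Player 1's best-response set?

u_1(A vs R) = 5
u_1(B vs R) = 4
u_1(C vs R) = 8
u_1(D vs R) = 7
u_1(E vs R) = 8
max payoff 8 at {C,E}

argmax u_1 = {C,E}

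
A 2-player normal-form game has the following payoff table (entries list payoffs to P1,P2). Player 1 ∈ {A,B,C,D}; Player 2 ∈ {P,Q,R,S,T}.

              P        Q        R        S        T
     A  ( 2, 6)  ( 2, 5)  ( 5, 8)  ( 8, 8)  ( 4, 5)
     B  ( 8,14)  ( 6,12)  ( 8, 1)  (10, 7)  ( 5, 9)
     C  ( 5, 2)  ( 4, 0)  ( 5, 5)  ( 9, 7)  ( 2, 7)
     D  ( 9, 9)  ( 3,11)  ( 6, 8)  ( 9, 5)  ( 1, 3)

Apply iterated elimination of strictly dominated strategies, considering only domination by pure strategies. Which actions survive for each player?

P1 drop A (B beats it: P:8>2 Q:6>2 R:8>5 S:10>8 T:5>4)
P1 drop C (B beats it: P:8>5 Q:6>4 R:8>5 S:10>9 T:5>2)
P2 drop R (P beats it: B:14>1 D:9>8)
P2 drop S (P beats it: B:14>7 D:9>5)
P2 drop T (P beats it: B:14>9 D:9>3)
P1→{B,D} P2→{P,Q}

Remaining: P1:{B,D} P2:{P,Q}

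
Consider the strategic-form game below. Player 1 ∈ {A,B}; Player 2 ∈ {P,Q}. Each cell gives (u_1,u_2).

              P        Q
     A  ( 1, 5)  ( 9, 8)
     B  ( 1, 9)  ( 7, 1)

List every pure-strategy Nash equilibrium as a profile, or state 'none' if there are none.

PSNE = {(A,Q), (B,P)}

(A,P): not NE [P2→Q gives 8>5]
(A,Q): NE
(B,P): NE
(B,Q): not NE [P1→A gives 9>7; P2→P gives 9>1]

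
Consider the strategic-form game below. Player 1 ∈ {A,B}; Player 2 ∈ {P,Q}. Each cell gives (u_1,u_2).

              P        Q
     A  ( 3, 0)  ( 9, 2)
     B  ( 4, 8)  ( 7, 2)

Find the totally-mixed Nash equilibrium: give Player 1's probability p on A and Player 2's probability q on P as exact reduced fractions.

P1 indiff ⇒ q·3+(1-q)·9 = q·4+(1-q)·7 ⇒ q(-1) = (1-q)(-2) ⇒ q = 2/3
P2 indiff ⇒ p·0+(1-p)·8 = p·2+(1-p)·2 ⇒ p(-2) = (1-p)(-6) ⇒ p = 3/4

(p,q) = (3/4, 2/3)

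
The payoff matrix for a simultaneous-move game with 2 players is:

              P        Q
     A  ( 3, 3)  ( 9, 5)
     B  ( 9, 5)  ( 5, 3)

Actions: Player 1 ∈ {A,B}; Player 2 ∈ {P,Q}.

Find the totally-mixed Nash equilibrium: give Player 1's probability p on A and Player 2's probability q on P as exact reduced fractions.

P1 mixes 1/2 on A; P2 mixes 2/5 on P

P1 indiff ⇒ q·3+(1-q)·9 = q·9+(1-q)·5 ⇒ q(-6) = (1-q)(-4) ⇒ q = 2/5
P2 indiff ⇒ p·3+(1-p)·5 = p·5+(1-p)·3 ⇒ p(-2) = (1-p)(-2) ⇒ p = 1/2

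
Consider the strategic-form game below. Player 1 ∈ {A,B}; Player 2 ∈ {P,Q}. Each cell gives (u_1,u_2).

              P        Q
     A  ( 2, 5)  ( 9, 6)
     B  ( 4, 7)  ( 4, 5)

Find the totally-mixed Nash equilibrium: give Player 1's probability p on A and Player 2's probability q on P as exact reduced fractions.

P1 indiff ⇒ q·2+(1-q)·9 = q·4+(1-q)·4 ⇒ q(-2) = (1-q)(-5) ⇒ q = 5/7
P2 indiff ⇒ p·5+(1-p)·7 = p·6+(1-p)·5 ⇒ p(-1) = (1-p)(-2) ⇒ p = 2/3

(p,q) = (2/3, 5/7)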